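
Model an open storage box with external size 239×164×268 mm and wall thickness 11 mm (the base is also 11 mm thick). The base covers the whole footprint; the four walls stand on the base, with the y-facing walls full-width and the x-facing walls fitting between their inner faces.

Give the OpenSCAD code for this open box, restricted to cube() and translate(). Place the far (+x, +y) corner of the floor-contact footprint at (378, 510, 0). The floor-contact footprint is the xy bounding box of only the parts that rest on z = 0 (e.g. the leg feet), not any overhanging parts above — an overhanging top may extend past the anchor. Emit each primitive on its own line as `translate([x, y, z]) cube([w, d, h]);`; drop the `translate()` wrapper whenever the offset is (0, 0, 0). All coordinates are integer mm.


translate([139, 346, 0]) cube([239, 164, 11]);
translate([139, 346, 11]) cube([239, 11, 257]);
translate([139, 499, 11]) cube([239, 11, 257]);
translate([139, 357, 11]) cube([11, 142, 257]);
translate([367, 357, 11]) cube([11, 142, 257]);


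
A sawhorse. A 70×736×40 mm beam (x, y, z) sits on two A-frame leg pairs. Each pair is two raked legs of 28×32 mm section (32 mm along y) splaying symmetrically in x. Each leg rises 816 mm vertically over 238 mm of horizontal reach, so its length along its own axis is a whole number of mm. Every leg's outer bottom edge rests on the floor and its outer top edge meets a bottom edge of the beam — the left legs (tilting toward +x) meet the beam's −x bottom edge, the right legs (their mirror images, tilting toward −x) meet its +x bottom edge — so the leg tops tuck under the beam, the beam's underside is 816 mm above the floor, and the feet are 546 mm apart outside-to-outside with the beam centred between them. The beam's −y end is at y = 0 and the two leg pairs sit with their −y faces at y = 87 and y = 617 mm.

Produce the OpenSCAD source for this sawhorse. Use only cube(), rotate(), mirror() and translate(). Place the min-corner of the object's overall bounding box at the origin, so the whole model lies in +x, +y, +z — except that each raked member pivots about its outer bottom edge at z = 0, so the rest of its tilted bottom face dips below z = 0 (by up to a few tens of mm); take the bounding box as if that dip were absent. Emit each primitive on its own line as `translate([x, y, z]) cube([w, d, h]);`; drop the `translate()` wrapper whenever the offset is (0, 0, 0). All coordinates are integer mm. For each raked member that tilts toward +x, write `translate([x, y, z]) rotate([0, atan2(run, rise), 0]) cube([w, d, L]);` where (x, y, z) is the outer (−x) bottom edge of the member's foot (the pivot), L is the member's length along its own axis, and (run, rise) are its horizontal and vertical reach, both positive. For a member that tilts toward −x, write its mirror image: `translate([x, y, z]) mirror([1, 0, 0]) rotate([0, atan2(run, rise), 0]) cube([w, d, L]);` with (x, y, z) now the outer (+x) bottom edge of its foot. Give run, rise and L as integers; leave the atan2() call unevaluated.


translate([238, 0, 816]) cube([70, 736, 40]);
translate([0, 87, 0]) rotate([0, atan2(238, 816), 0]) cube([28, 32, 850]);
translate([546, 87, 0]) mirror([1, 0, 0]) rotate([0, atan2(238, 816), 0]) cube([28, 32, 850]);
translate([0, 617, 0]) rotate([0, atan2(238, 816), 0]) cube([28, 32, 850]);
translate([546, 617, 0]) mirror([1, 0, 0]) rotate([0, atan2(238, 816), 0]) cube([28, 32, 850]);


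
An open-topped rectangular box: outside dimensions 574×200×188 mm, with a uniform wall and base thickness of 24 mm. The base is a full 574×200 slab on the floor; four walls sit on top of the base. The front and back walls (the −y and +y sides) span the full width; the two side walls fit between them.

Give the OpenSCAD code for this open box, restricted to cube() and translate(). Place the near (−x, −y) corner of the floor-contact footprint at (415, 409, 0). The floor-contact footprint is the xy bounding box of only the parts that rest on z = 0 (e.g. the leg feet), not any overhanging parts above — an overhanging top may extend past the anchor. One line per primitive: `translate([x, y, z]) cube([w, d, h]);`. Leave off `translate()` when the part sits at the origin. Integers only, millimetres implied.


translate([415, 409, 0]) cube([574, 200, 24]);
translate([415, 409, 24]) cube([574, 24, 164]);
translate([415, 585, 24]) cube([574, 24, 164]);
translate([415, 433, 24]) cube([24, 152, 164]);
translate([965, 433, 24]) cube([24, 152, 164]);


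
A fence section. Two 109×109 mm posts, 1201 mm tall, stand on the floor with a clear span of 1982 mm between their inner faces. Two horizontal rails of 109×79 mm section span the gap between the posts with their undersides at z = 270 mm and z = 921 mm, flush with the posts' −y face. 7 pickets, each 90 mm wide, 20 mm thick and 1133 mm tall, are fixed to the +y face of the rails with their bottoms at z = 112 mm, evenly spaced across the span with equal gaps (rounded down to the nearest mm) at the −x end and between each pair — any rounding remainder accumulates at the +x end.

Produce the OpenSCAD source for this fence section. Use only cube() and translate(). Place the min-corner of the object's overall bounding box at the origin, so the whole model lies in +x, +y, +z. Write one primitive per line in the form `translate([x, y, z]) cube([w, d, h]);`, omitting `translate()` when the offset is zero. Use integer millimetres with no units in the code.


cube([109, 109, 1201]);
translate([2091, 0, 0]) cube([109, 109, 1201]);
translate([109, 0, 270]) cube([1982, 109, 79]);
translate([109, 0, 921]) cube([1982, 109, 79]);
translate([278, 109, 112]) cube([90, 20, 1133]);
translate([537, 109, 112]) cube([90, 20, 1133]);
translate([796, 109, 112]) cube([90, 20, 1133]);
translate([1055, 109, 112]) cube([90, 20, 1133]);
translate([1314, 109, 112]) cube([90, 20, 1133]);
translate([1573, 109, 112]) cube([90, 20, 1133]);
translate([1832, 109, 112]) cube([90, 20, 1133]);


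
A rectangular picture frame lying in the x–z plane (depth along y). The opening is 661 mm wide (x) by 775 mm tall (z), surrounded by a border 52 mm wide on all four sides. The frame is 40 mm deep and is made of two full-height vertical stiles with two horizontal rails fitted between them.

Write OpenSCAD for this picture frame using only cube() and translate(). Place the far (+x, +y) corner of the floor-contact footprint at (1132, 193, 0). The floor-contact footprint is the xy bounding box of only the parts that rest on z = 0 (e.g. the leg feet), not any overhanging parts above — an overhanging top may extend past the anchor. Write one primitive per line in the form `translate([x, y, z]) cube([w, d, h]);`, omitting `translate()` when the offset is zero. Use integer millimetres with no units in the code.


translate([367, 153, 0]) cube([52, 40, 879]);
translate([1080, 153, 0]) cube([52, 40, 879]);
translate([419, 153, 0]) cube([661, 40, 52]);
translate([419, 153, 827]) cube([661, 40, 52]);


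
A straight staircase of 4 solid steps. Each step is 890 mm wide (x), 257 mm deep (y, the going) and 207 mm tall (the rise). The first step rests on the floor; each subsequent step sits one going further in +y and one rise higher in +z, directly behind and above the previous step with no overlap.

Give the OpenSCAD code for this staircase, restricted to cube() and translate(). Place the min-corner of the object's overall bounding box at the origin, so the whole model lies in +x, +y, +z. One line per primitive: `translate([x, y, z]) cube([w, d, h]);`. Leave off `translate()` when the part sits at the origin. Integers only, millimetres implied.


cube([890, 257, 207]);
translate([0, 257, 207]) cube([890, 257, 207]);
translate([0, 514, 414]) cube([890, 257, 207]);
translate([0, 771, 621]) cube([890, 257, 207]);


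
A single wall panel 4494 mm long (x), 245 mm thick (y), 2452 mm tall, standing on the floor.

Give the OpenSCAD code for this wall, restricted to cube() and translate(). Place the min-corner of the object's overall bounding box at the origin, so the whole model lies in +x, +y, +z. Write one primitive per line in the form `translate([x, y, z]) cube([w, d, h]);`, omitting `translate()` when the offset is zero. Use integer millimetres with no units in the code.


cube([4494, 245, 2452]);


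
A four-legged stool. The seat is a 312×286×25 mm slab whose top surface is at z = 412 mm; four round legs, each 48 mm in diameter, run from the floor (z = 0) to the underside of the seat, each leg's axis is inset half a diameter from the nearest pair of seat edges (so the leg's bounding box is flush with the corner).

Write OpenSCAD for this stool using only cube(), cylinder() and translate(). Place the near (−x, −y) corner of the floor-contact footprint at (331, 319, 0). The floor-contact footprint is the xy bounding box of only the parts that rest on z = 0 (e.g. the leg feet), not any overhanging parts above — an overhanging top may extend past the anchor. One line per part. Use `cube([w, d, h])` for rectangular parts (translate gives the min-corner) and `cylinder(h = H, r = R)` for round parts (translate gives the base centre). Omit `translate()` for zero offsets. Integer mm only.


// leg_h = 412 - 25 = 387
translate([331, 319, 387]) cube([312, 286, 25]);
translate([355, 343, 0]) cylinder(h = 387, r = 24);
translate([619, 343, 0]) cylinder(h = 387, r = 24);
translate([355, 581, 0]) cylinder(h = 387, r = 24);
translate([619, 581, 0]) cylinder(h = 387, r = 24);


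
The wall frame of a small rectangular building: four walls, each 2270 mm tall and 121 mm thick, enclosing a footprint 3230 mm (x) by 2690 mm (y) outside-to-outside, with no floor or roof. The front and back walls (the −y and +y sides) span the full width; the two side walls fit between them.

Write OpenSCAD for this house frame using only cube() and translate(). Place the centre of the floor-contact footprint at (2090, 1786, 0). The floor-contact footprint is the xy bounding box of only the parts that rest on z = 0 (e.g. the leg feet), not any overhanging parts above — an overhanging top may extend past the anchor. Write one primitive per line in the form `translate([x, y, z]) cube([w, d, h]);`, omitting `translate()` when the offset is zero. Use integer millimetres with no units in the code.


translate([475, 441, 0]) cube([3230, 121, 2270]);
translate([475, 3010, 0]) cube([3230, 121, 2270]);
translate([475, 562, 0]) cube([121, 2448, 2270]);
translate([3584, 562, 0]) cube([121, 2448, 2270]);


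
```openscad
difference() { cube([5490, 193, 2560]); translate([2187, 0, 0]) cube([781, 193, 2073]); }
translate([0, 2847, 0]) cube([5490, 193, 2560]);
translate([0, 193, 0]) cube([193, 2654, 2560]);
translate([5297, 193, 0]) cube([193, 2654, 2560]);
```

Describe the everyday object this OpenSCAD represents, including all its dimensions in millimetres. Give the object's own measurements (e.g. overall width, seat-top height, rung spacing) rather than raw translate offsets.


A single room: four walls, each 2560 mm tall and 193 mm thick, enclosing an outside footprint 5490×3040 mm (x × y), no floor or roof. The front and back walls (−y and +y sides) run the full x-width; the side walls fit between their inner faces. A door opening 781 mm wide and 2073 mm tall is cut through the front wall from the floor up, its −x edge 2187 mm from the wall's −x end.


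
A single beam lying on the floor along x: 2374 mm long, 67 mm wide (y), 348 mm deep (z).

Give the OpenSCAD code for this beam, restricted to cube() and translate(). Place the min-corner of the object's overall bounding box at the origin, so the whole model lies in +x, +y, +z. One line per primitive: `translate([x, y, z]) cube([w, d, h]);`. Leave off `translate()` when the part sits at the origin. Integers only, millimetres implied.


cube([2374, 67, 348]);


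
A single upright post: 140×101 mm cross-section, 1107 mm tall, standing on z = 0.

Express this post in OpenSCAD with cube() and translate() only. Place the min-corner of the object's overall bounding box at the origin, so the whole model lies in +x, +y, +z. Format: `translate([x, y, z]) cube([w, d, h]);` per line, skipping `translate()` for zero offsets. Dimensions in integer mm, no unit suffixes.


cube([140, 101, 1107]);


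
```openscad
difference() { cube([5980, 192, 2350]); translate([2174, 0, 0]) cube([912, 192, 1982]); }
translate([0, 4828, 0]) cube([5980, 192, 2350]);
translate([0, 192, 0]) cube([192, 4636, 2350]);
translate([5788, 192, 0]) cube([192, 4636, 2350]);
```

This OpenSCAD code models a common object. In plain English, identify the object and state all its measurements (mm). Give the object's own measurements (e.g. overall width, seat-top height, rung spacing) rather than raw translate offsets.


A single room: four walls, each 2350 mm tall and 192 mm thick, enclosing an outside footprint 5980×5020 mm (x × y), no floor or roof. The front and back walls (−y and +y sides) run the full x-width; the side walls fit between their inner faces. A door opening 912 mm wide and 1982 mm tall is cut through the front wall from the floor up, its −x edge 2174 mm from the wall's −x end.


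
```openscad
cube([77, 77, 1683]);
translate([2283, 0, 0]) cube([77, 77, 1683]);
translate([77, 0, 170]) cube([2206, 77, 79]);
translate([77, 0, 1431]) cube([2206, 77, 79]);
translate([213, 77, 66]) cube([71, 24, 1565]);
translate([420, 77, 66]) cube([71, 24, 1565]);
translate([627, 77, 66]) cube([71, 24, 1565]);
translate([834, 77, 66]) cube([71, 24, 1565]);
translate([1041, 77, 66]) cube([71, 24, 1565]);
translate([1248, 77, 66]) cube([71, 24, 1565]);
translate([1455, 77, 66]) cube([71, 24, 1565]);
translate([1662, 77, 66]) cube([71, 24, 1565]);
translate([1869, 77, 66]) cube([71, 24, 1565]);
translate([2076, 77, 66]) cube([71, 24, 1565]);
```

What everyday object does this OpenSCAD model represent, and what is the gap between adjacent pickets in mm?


A fence section. The picket gap is 136 mm.

Two posts, two rails, 10 pickets — a fence section. Span 2206 mm holds 10 pickets of 71 mm with 11 equal gaps: ⌊(2206 − 10·71) / 11⌋ = 136 mm.


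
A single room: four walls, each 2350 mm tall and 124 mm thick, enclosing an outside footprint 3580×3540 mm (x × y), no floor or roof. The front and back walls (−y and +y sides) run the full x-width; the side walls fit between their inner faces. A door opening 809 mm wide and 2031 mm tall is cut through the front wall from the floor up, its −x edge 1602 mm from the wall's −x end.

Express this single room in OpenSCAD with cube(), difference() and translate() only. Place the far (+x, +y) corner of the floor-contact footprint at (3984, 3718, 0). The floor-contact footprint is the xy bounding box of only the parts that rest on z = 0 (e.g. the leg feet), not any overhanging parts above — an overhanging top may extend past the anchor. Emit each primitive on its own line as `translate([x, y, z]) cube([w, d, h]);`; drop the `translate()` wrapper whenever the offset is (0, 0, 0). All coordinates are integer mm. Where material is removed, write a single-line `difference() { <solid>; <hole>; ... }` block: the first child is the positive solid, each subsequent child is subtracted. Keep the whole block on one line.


difference() { translate([404, 178, 0]) cube([3580, 124, 2350]); translate([2006, 178, 0]) cube([809, 124, 2031]); }
translate([404, 3594, 0]) cube([3580, 124, 2350]);
translate([404, 302, 0]) cube([124, 3292, 2350]);
translate([3860, 302, 0]) cube([124, 3292, 2350]);


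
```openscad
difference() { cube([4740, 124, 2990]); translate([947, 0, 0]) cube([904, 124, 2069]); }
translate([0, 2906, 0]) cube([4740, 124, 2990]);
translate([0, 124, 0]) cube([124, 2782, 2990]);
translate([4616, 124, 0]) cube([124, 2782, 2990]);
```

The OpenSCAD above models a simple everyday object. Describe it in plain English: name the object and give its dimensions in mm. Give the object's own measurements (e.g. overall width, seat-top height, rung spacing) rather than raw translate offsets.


A single room: four walls, each 2990 mm tall and 124 mm thick, enclosing an outside footprint 4740×3030 mm (x × y), no floor or roof. The front and back walls (−y and +y sides) run the full x-width; the side walls fit between their inner faces. A door opening 904 mm wide and 2069 mm tall is cut through the front wall from the floor up, its −x edge 947 mm from the wall's −x end.


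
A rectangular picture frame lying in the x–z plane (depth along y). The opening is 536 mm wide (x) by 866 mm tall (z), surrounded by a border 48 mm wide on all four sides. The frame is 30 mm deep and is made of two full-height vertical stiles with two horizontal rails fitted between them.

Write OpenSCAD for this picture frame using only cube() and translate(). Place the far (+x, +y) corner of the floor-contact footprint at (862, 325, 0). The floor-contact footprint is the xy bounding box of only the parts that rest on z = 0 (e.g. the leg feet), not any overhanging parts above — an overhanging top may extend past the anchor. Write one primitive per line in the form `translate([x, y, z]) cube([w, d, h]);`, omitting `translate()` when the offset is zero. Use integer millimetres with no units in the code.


translate([230, 295, 0]) cube([48, 30, 962]);
translate([814, 295, 0]) cube([48, 30, 962]);
translate([278, 295, 0]) cube([536, 30, 48]);
translate([278, 295, 914]) cube([536, 30, 48]);


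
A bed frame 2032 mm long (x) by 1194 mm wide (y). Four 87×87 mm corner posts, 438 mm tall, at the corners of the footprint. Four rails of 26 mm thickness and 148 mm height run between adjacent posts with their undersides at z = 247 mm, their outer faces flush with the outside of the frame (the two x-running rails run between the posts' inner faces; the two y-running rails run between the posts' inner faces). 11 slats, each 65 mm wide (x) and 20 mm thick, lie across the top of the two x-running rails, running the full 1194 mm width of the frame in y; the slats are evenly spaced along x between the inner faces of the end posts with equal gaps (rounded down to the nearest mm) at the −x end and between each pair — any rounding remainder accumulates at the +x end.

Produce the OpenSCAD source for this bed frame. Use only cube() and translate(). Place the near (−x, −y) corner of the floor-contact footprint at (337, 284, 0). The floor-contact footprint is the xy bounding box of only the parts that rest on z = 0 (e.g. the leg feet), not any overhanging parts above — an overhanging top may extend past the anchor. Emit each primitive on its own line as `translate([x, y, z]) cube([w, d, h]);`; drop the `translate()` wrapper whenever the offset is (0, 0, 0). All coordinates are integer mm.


translate([337, 284, 0]) cube([87, 87, 438]);
translate([337, 1391, 0]) cube([87, 87, 438]);
translate([2282, 284, 0]) cube([87, 87, 438]);
translate([2282, 1391, 0]) cube([87, 87, 438]);
translate([424, 284, 247]) cube([1858, 26, 148]);
translate([424, 1452, 247]) cube([1858, 26, 148]);
translate([337, 371, 247]) cube([26, 1020, 148]);
translate([2343, 371, 247]) cube([26, 1020, 148]);
translate([519, 284, 395]) cube([65, 1194, 20]);
translate([679, 284, 395]) cube([65, 1194, 20]);
translate([839, 284, 395]) cube([65, 1194, 20]);
translate([999, 284, 395]) cube([65, 1194, 20]);
translate([1159, 284, 395]) cube([65, 1194, 20]);
translate([1319, 284, 395]) cube([65, 1194, 20]);
translate([1479, 284, 395]) cube([65, 1194, 20]);
translate([1639, 284, 395]) cube([65, 1194, 20]);
translate([1799, 284, 395]) cube([65, 1194, 20]);
translate([1959, 284, 395]) cube([65, 1194, 20]);
translate([2119, 284, 395]) cube([65, 1194, 20]);


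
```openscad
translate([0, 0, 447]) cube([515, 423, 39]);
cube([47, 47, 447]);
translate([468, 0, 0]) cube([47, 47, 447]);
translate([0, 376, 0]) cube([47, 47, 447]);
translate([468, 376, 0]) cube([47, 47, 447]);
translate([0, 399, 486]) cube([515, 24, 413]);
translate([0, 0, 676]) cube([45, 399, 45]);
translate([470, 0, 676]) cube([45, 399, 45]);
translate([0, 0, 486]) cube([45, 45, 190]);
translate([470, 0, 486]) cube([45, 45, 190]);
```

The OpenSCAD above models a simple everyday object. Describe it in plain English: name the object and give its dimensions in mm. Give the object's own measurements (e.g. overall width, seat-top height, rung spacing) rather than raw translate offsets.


A chair. The seat is a 515×423×39 mm slab with its top at z = 486 mm, on four 47×47 mm corner legs (flush with the seat edges, standing on z = 0). A flat backrest 24 mm thick, 413 mm tall, spans the full seat width and rises from the seat top along its +y edge, rear face flush with the rear of the seat. Two armrests of 45×45 mm section run along each side from the seat's front edge to the front of the backrest, top faces 235 mm above the seat top and outer faces flush with the seat's x-edges; a 45×45 mm post under the front of each armrest stands on the seat at the front corner.


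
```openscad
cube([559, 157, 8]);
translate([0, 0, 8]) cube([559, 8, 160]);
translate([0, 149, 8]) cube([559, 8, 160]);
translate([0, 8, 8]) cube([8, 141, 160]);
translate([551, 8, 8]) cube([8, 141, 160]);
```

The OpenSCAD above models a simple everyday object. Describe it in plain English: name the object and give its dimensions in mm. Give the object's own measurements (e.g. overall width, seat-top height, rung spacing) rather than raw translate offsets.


An open-topped rectangular box: outside dimensions 559×157×168 mm, with a uniform wall and base thickness of 8 mm. The base is a full 559×157 slab on the floor; four walls sit on top of the base. The front and back walls (the −y and +y sides) span the full width; the two side walls fit between them.


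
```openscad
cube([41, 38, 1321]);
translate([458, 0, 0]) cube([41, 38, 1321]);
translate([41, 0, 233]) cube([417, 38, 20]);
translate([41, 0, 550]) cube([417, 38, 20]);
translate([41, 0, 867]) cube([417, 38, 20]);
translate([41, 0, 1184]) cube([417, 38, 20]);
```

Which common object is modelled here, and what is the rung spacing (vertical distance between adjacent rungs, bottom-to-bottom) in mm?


A ladder. The rung spacing is 317 mm.

Two tall 41×38 posts with 4 short bars between them — a ladder. Adjacent rungs sit at z = 233 and z = 550, so the spacing is 550 − 233 = 317 mm.


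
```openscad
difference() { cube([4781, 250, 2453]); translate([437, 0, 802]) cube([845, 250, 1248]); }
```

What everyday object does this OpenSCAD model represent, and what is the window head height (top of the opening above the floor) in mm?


A wall with a window opening. The window head height is 2050 mm.

A wall with a rectangular opening subtracted — a window. Sill at z = 802, opening 1248 mm tall, so the head is at 802 + 1248 = 2050 mm.


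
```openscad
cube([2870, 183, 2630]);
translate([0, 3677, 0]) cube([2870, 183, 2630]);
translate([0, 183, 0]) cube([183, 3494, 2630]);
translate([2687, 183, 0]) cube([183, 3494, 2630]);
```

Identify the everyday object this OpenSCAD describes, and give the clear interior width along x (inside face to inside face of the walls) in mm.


A house (or room) frame. The interior width is 2504 mm.

Four 2630 mm walls enclosing a rectangle with no floor or roof — a room or house frame. Outside width is 2870 mm and wall thickness is 183 mm, so the interior width is 2870 − 2 × 183 = 2504 mm.


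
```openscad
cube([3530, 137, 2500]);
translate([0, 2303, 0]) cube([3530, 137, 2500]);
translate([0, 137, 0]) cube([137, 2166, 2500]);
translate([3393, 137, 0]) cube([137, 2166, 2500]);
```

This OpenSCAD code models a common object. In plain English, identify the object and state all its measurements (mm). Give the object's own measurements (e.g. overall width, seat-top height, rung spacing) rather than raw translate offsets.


The wall frame of a small rectangular building: four walls, each 2500 mm tall and 137 mm thick, enclosing a footprint 3530 mm (x) by 2440 mm (y) outside-to-outside, with no floor or roof. The front and back walls (the −y and +y sides) span the full width; the two side walls fit between them.


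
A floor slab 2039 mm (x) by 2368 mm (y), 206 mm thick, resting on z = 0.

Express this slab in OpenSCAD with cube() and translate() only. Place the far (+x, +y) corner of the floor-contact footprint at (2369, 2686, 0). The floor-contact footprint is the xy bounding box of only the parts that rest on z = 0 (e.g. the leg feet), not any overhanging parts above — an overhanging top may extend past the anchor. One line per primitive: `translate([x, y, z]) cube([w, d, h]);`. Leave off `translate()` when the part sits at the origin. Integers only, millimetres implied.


translate([330, 318, 0]) cube([2039, 2368, 206]);


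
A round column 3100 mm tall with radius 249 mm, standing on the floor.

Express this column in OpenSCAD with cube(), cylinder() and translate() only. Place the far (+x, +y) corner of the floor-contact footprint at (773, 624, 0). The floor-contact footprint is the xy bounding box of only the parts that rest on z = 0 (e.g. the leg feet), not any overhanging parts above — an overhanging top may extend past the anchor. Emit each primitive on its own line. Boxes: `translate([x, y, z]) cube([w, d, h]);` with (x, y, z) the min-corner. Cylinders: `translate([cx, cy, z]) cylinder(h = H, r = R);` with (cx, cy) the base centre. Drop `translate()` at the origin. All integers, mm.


translate([524, 375, 0]) cylinder(h = 3100, r = 249);


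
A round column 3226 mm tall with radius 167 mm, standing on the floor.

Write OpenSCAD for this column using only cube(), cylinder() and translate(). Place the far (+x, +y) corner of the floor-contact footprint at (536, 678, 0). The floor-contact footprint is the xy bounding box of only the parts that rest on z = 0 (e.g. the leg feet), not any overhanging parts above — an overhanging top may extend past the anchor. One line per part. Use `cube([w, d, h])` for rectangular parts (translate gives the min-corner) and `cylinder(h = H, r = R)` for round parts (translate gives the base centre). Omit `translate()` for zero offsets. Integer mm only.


translate([369, 511, 0]) cylinder(h = 3226, r = 167);


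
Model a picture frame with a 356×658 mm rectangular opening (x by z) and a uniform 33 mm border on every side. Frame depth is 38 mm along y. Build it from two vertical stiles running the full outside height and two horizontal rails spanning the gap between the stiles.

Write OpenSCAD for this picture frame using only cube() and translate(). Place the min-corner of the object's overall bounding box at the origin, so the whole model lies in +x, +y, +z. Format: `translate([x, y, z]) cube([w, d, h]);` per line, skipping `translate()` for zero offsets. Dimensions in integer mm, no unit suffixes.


cube([33, 38, 724]);
translate([389, 0, 0]) cube([33, 38, 724]);
translate([33, 0, 0]) cube([356, 38, 33]);
translate([33, 0, 691]) cube([356, 38, 33]);


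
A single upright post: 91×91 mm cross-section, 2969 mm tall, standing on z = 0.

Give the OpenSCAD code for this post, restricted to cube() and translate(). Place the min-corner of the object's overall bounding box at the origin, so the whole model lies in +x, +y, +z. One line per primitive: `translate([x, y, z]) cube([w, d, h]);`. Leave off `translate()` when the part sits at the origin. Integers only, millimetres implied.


cube([91, 91, 2969]);


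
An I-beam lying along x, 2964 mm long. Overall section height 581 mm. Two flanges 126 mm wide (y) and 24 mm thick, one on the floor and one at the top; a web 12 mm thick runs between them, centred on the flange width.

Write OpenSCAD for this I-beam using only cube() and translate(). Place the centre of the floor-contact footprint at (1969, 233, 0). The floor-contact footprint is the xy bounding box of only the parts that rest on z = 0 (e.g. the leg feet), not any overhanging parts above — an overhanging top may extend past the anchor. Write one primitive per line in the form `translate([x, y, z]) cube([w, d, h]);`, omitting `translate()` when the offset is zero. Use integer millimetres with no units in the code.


translate([487, 170, 0]) cube([2964, 126, 24]);
translate([487, 227, 24]) cube([2964, 12, 533]);
translate([487, 170, 557]) cube([2964, 126, 24]);


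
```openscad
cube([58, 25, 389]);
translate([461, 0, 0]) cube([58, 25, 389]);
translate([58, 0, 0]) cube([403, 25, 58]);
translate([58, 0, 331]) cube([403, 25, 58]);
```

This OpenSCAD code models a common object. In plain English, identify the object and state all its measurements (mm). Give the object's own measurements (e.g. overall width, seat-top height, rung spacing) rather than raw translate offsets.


A rectangular picture frame lying in the x–z plane (depth along y). The opening is 403 mm wide (x) by 273 mm tall (z), surrounded by a border 58 mm wide on all four sides. The frame is 25 mm deep and is made of two full-height vertical stiles with two horizontal rails fitted between them.


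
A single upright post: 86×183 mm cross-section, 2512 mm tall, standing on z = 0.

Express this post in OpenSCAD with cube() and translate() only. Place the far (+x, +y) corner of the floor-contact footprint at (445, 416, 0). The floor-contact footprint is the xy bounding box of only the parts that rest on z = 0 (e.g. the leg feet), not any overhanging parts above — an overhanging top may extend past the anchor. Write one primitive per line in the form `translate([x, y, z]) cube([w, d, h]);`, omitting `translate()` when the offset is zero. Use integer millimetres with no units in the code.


translate([359, 233, 0]) cube([86, 183, 2512]);


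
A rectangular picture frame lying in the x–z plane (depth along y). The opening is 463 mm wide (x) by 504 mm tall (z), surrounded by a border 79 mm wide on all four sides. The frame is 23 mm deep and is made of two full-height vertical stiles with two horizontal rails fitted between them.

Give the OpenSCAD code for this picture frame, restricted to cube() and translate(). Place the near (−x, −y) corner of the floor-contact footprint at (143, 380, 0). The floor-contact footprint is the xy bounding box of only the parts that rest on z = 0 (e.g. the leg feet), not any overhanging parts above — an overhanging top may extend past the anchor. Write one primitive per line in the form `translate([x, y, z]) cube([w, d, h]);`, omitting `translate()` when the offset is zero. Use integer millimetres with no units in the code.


translate([143, 380, 0]) cube([79, 23, 662]);
translate([685, 380, 0]) cube([79, 23, 662]);
translate([222, 380, 0]) cube([463, 23, 79]);
translate([222, 380, 583]) cube([463, 23, 79]);


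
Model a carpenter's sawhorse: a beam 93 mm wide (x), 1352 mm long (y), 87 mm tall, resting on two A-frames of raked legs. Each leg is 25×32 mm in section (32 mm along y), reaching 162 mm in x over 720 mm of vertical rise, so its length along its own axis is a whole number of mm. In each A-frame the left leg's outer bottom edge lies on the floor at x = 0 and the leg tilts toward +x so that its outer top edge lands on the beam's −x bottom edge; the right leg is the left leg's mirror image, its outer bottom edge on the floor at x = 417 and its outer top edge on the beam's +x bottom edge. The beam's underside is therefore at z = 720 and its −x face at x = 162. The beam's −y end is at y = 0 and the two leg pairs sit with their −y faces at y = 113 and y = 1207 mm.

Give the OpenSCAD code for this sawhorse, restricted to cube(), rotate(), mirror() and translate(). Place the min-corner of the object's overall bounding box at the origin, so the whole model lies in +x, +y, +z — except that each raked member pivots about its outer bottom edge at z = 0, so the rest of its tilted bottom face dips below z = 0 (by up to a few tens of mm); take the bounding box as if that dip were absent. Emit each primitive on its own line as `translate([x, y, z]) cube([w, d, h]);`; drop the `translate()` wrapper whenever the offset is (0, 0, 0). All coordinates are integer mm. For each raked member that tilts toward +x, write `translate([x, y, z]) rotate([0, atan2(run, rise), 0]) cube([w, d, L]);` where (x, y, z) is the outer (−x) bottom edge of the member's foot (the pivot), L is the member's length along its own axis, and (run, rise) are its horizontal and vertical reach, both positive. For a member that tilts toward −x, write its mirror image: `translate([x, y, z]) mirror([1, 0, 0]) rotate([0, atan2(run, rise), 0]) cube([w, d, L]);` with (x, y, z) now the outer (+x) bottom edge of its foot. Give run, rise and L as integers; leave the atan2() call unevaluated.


translate([162, 0, 720]) cube([93, 1352, 87]);
translate([0, 113, 0]) rotate([0, atan2(162, 720), 0]) cube([25, 32, 738]);
translate([417, 113, 0]) mirror([1, 0, 0]) rotate([0, atan2(162, 720), 0]) cube([25, 32, 738]);
translate([0, 1207, 0]) rotate([0, atan2(162, 720), 0]) cube([25, 32, 738]);
translate([417, 1207, 0]) mirror([1, 0, 0]) rotate([0, atan2(162, 720), 0]) cube([25, 32, 738]);


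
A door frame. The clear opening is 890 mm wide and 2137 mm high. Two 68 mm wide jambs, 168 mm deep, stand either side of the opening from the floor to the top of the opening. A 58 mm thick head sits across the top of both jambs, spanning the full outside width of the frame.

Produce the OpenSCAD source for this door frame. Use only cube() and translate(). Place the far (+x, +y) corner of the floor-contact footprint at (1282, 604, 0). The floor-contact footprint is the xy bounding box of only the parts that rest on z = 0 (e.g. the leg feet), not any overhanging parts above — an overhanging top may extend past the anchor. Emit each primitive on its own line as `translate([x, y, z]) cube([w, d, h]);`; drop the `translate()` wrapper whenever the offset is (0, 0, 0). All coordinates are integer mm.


translate([256, 436, 0]) cube([68, 168, 2137]);
translate([1214, 436, 0]) cube([68, 168, 2137]);
translate([256, 436, 2137]) cube([1026, 168, 58]);


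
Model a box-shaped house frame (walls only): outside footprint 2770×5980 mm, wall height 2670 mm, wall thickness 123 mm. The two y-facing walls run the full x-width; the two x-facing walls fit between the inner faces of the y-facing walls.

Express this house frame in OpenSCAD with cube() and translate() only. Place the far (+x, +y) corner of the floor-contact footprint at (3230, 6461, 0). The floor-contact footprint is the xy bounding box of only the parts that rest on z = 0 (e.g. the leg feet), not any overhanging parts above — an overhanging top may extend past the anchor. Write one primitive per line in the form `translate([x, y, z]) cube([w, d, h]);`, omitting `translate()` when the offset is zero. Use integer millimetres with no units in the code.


translate([460, 481, 0]) cube([2770, 123, 2670]);
translate([460, 6338, 0]) cube([2770, 123, 2670]);
translate([460, 604, 0]) cube([123, 5734, 2670]);
translate([3107, 604, 0]) cube([123, 5734, 2670]);


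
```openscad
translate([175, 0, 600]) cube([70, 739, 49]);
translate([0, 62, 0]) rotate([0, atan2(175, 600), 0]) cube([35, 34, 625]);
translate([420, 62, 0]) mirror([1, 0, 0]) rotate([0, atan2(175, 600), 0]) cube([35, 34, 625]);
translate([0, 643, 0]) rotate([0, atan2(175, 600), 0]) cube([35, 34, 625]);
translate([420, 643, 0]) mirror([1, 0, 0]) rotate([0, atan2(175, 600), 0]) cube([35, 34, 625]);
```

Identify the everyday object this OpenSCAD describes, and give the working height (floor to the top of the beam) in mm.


A sawhorse. The overall height is 649 mm.

A beam across two mirrored pairs of raked legs — a sawhorse. The beam's underside is at z = 600 (matching the legs' vertical rise in atan2(175, 600)) and the beam is 49 mm tall, so its top is at 600 + 49 = 649 mm. The raked legs top out at the beam's underside, so that is the highest point.


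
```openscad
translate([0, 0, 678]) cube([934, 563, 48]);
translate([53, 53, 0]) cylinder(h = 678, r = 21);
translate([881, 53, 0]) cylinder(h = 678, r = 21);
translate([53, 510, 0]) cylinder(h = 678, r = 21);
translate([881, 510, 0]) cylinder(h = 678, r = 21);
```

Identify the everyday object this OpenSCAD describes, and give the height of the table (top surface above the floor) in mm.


A table. The table height is 726 mm.

A 934×563×48 slab sits at z = 678 on four Ø42 mm round legs — a table. The top surface is at 678 + 48 = 726 mm.


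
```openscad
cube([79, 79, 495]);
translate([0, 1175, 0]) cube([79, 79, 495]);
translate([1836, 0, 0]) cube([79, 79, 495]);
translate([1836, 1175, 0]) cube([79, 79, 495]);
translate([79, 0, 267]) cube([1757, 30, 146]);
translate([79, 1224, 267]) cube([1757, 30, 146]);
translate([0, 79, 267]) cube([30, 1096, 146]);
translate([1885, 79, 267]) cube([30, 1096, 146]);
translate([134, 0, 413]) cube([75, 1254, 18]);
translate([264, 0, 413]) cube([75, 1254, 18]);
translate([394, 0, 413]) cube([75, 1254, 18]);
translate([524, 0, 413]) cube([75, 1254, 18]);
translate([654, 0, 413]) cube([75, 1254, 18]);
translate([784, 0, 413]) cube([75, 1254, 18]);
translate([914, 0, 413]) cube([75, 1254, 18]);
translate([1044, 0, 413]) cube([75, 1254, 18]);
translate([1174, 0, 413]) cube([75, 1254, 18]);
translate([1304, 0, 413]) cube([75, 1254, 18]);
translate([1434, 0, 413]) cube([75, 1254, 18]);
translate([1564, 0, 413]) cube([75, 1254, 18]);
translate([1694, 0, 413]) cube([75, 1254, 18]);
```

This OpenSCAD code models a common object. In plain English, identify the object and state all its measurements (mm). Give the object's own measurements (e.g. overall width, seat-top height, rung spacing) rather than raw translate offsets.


A bed frame 1915 mm long (x) by 1254 mm wide (y). Four 79×79 mm corner posts, 495 mm tall, at the corners of the footprint. Four rails of 30 mm thickness and 146 mm height run between adjacent posts with their undersides at z = 267 mm, their outer faces flush with the outside of the frame (the two x-running rails run between the posts' inner faces; the two y-running rails run between the posts' inner faces). 13 slats, each 75 mm wide (x) and 18 mm thick, lie across the top of the two x-running rails, running the full 1254 mm width of the frame in y; along x they sit between the end posts with a 55 mm gap after the −x posts and between neighbouring slats, leaving 67 mm before the +x posts.


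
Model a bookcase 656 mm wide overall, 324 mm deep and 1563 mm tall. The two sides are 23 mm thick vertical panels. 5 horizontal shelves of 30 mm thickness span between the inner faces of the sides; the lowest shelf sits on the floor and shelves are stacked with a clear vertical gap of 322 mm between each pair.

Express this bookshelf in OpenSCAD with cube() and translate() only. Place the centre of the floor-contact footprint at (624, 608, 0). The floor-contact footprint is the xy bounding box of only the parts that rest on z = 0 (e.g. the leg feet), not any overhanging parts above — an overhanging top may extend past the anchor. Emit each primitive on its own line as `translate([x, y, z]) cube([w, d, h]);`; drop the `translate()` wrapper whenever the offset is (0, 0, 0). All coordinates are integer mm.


translate([296, 446, 0]) cube([23, 324, 1563]);
translate([929, 446, 0]) cube([23, 324, 1563]);
translate([319, 446, 0]) cube([610, 324, 30]);
translate([319, 446, 352]) cube([610, 324, 30]);
translate([319, 446, 704]) cube([610, 324, 30]);
translate([319, 446, 1056]) cube([610, 324, 30]);
translate([319, 446, 1408]) cube([610, 324, 30]);


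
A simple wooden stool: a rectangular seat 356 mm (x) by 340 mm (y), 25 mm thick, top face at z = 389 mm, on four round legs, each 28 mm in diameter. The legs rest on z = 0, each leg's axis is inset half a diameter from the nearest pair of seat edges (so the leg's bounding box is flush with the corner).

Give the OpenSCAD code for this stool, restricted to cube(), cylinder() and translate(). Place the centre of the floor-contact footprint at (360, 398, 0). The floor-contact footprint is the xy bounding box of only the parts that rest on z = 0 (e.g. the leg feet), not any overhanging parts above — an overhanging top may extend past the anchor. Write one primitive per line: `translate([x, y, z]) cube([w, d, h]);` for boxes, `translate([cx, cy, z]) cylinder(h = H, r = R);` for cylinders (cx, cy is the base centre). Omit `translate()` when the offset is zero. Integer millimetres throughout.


translate([182, 228, 364]) cube([356, 340, 25]);
translate([196, 242, 0]) cylinder(h = 364, r = 14);
translate([524, 242, 0]) cylinder(h = 364, r = 14);
translate([196, 554, 0]) cylinder(h = 364, r = 14);
translate([524, 554, 0]) cylinder(h = 364, r = 14);
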